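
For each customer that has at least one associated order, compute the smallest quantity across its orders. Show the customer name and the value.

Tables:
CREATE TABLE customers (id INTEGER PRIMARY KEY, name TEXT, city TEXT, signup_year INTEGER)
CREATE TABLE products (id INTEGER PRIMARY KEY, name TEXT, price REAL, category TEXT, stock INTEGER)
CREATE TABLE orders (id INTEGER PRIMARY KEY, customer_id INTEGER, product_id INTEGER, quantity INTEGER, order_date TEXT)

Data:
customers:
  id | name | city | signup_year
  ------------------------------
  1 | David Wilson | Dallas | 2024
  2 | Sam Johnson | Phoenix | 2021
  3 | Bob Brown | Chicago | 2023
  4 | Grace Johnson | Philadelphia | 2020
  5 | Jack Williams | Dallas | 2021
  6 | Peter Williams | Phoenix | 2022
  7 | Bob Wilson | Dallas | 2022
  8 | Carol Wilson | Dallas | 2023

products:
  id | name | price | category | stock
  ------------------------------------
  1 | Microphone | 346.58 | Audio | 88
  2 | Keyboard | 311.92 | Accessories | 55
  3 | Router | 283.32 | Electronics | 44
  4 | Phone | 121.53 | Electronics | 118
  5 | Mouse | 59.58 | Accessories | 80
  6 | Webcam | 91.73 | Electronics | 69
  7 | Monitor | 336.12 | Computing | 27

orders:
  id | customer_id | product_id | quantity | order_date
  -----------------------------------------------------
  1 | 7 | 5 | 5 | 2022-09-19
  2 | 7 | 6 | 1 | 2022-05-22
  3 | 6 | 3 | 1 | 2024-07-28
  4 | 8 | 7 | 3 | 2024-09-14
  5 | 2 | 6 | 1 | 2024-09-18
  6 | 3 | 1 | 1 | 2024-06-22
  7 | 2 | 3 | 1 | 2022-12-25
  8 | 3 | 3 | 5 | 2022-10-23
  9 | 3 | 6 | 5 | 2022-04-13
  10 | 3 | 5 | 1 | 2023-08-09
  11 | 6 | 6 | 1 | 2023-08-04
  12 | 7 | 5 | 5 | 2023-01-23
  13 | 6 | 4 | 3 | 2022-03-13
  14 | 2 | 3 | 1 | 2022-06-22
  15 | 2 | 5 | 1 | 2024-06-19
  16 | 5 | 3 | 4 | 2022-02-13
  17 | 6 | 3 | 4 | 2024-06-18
SELECT p.name, MIN(c.quantity) AS min_quantity FROM orders c JOIN customers p ON c.customer_id = p.id GROUP BY p.id, p.name

Execution result:
name | min_quantity
Sam Johnson | 1
Bob Brown | 1
Jack Williams | 4
Peter Williams | 1
Bob Wilson | 1
Carol Wilson | 3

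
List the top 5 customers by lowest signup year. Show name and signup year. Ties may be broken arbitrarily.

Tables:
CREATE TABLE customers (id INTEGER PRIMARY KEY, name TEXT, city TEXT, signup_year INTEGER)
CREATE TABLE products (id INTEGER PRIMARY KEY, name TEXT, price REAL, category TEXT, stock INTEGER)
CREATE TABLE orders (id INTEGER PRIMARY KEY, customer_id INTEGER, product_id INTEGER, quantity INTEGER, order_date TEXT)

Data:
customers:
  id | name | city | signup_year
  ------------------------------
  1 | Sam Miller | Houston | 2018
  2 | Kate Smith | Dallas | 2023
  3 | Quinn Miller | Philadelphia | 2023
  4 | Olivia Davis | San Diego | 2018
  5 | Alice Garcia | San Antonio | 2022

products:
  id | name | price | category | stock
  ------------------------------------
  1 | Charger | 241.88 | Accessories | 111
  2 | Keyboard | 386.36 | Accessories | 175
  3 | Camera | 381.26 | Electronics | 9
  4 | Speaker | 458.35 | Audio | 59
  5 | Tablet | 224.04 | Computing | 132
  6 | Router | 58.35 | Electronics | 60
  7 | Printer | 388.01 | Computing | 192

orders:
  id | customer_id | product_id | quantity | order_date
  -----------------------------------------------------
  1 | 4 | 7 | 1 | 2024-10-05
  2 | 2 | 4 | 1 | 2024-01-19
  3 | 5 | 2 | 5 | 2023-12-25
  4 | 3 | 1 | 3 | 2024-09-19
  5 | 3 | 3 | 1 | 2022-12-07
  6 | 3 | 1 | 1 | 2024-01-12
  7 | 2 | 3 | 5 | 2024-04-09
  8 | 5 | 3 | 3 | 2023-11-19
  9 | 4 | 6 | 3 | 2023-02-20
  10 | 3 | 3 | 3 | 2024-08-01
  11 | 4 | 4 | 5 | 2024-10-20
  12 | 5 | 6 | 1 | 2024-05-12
SELECT name, signup_year FROM customers ORDER BY signup_year ASC LIMIT 5

Execution result:
name | signup_year
Sam Miller | 2018
Olivia Davis | 2018
Alice Garcia | 2022
Kate Smith | 2023
Quinn Miller | 2023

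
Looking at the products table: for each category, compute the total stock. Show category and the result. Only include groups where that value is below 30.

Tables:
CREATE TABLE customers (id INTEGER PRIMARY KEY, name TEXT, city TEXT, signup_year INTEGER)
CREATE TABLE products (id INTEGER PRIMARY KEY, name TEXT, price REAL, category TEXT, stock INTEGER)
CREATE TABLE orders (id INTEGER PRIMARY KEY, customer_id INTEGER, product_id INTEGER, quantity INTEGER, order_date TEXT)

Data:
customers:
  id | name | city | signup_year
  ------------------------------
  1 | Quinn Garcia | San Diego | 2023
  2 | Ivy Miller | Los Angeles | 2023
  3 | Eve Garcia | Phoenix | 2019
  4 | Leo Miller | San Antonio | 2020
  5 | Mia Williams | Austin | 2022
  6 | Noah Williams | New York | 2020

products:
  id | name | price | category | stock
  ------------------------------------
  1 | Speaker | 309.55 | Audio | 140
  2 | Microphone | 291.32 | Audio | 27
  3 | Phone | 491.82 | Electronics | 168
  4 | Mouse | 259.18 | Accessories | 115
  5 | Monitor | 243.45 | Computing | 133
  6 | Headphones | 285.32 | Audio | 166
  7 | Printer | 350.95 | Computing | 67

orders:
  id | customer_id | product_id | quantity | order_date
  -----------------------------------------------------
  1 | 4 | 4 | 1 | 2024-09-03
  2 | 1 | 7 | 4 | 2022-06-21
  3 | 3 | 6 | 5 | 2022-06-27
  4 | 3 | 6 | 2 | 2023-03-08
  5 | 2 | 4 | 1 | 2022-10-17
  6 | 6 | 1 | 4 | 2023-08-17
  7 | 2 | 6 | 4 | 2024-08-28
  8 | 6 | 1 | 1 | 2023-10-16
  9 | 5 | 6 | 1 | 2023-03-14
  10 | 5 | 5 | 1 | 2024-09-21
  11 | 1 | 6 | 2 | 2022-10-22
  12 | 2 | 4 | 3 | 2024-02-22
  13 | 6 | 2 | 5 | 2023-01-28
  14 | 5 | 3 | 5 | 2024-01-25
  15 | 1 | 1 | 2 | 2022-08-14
SELECT category, SUM(stock) AS sum_stock FROM products GROUP BY category HAVING SUM(stock) < 30

Execution result:
(no rows)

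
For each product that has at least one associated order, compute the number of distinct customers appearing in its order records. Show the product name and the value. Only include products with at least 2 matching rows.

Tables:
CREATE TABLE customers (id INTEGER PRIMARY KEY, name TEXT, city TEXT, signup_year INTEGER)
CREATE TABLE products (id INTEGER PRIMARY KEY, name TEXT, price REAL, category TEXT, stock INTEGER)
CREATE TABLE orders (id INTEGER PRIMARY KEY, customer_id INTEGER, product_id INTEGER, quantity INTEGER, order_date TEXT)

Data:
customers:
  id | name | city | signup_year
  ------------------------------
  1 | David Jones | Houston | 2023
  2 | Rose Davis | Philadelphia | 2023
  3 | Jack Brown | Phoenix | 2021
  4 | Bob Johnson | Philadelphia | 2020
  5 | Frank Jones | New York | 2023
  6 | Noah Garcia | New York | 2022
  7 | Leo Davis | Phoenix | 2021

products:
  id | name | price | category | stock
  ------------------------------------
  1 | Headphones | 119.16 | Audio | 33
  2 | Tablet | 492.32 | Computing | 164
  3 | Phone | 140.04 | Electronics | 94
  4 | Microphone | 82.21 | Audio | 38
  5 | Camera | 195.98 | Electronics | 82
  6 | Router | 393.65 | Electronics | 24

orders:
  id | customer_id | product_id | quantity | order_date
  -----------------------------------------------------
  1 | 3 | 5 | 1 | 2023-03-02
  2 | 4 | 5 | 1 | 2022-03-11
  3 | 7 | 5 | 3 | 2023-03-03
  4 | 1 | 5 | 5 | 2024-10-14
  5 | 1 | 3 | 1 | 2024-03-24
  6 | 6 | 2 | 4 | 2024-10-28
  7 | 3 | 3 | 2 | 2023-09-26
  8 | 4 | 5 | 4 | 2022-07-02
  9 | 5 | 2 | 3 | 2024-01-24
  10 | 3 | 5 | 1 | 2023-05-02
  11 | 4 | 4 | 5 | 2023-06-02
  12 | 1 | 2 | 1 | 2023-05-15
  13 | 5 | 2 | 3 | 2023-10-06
SELECT p.name, COUNT(DISTINCT c.customer_id) AS distinct_customer_count FROM orders c JOIN products p ON c.product_id = p.id GROUP BY p.id, p.name HAVING COUNT(*) >= 2

Execution result:
name | distinct_customer_count
Tablet | 3
Phone | 2
Camera | 4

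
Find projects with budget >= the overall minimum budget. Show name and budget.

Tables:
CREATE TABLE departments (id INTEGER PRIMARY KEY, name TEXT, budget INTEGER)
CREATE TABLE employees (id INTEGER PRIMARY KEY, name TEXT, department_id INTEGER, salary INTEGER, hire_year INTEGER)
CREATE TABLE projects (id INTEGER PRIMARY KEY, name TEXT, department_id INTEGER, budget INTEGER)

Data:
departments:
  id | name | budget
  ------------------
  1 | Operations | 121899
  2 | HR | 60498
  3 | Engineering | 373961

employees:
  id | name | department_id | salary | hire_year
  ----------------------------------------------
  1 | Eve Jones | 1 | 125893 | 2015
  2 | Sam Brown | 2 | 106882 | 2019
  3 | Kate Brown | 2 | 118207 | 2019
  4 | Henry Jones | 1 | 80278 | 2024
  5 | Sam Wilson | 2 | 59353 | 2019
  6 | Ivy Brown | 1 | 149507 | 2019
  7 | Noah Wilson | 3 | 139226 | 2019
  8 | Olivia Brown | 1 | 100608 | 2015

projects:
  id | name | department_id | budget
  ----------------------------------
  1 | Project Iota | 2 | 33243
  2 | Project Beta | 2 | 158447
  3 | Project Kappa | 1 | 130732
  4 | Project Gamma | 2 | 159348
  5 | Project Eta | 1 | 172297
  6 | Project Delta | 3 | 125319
SELECT name, budget FROM projects WHERE budget >= (SELECT MIN(budget) FROM projects)

Execution result:
name | budget
Project Iota | 33243
Project Beta | 158447
Project Kappa | 130732
Project Gamma | 159348
Project Eta | 172297
Project Delta | 125319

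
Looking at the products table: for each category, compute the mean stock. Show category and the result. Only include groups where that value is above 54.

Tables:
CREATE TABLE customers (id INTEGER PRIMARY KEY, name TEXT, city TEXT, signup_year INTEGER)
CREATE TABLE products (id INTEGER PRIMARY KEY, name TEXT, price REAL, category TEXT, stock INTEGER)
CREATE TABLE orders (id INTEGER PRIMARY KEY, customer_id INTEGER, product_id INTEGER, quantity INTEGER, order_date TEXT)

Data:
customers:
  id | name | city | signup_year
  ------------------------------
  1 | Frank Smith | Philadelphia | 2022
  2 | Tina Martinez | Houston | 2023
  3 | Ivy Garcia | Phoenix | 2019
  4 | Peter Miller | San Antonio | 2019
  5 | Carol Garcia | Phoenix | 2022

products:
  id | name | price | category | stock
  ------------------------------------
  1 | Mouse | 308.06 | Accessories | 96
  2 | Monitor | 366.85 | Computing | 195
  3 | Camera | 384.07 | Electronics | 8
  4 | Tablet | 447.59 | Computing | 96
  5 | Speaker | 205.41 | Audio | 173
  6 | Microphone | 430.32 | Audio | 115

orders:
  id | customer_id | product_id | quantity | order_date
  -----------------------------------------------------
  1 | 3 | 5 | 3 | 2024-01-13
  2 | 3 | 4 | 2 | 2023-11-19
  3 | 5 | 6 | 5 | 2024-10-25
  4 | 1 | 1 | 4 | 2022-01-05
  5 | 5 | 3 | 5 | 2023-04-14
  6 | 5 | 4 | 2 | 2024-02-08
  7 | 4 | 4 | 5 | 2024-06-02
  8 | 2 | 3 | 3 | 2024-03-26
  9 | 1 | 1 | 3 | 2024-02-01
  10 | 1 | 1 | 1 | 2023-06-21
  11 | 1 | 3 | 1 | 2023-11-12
SELECT category, AVG(stock) AS avg_stock FROM products GROUP BY category HAVING AVG(stock) > 54

Execution result:
category | avg_stock
Accessories | 96.00
Audio | 144.00
Computing | 145.50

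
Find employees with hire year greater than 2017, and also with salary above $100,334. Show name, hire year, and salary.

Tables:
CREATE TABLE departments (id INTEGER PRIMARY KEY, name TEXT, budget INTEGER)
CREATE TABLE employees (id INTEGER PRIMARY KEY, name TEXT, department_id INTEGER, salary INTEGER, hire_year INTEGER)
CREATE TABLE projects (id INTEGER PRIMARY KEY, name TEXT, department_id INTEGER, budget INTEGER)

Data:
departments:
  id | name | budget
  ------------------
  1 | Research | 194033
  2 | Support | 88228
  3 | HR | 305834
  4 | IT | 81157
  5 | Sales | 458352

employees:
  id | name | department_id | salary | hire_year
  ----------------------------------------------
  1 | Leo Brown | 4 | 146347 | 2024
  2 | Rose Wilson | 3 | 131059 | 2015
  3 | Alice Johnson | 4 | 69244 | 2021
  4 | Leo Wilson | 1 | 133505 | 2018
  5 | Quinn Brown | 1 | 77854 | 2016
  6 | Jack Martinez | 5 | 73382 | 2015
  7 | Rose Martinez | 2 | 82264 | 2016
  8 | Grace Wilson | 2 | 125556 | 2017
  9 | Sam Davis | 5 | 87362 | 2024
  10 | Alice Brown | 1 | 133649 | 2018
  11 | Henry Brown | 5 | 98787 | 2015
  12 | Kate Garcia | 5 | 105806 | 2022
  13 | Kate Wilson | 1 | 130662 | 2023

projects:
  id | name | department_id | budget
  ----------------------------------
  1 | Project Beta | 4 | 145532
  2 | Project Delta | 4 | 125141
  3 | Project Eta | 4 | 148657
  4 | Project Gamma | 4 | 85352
SELECT name, hire_year, salary FROM employees WHERE hire_year > 2017 AND salary > 100334

Execution result:
name | hire_year | salary
Leo Brown | 2024 | 146347
Leo Wilson | 2018 | 133505
Alice Brown | 2018 | 133649
Kate Garcia | 2022 | 105806
Kate Wilson | 2023 | 130662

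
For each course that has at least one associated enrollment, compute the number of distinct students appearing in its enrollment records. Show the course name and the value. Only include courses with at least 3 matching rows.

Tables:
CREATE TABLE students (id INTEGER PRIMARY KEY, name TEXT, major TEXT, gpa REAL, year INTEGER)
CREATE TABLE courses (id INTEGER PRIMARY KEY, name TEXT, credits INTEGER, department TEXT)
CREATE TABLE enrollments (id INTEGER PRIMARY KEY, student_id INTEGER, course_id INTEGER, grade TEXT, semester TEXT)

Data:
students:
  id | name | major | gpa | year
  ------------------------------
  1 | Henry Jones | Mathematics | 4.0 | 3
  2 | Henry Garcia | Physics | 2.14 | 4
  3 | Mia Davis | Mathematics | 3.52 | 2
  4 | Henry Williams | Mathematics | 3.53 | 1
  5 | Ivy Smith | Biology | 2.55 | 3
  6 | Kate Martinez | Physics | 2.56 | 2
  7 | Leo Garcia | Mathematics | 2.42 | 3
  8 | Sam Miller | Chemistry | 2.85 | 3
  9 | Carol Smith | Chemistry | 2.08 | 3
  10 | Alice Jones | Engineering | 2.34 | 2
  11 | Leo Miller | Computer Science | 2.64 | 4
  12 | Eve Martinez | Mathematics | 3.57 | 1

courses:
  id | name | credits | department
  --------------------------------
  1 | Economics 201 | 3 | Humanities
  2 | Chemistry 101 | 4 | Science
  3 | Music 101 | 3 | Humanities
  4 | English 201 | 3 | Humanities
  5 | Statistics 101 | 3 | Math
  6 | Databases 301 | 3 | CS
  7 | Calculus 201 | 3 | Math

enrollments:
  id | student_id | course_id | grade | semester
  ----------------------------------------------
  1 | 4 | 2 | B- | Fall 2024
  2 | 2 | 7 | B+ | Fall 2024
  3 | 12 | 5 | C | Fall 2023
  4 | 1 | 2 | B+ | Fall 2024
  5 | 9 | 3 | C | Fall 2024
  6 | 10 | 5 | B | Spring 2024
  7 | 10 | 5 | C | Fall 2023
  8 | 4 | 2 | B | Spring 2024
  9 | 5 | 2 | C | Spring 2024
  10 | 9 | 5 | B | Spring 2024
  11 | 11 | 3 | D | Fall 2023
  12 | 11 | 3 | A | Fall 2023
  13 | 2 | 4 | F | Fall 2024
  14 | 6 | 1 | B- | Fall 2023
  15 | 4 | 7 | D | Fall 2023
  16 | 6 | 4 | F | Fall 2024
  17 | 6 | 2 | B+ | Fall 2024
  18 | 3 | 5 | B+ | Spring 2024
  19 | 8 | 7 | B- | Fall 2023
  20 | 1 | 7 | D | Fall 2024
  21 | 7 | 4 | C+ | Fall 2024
SELECT p.name, COUNT(DISTINCT c.student_id) AS distinct_student_count FROM enrollments c JOIN courses p ON c.course_id = p.id GROUP BY p.id, p.name HAVING COUNT(*) >= 3

Execution result:
name | distinct_student_count
Chemistry 101 | 4
Music 101 | 2
English 201 | 3
Statistics 101 | 4
Calculus 201 | 4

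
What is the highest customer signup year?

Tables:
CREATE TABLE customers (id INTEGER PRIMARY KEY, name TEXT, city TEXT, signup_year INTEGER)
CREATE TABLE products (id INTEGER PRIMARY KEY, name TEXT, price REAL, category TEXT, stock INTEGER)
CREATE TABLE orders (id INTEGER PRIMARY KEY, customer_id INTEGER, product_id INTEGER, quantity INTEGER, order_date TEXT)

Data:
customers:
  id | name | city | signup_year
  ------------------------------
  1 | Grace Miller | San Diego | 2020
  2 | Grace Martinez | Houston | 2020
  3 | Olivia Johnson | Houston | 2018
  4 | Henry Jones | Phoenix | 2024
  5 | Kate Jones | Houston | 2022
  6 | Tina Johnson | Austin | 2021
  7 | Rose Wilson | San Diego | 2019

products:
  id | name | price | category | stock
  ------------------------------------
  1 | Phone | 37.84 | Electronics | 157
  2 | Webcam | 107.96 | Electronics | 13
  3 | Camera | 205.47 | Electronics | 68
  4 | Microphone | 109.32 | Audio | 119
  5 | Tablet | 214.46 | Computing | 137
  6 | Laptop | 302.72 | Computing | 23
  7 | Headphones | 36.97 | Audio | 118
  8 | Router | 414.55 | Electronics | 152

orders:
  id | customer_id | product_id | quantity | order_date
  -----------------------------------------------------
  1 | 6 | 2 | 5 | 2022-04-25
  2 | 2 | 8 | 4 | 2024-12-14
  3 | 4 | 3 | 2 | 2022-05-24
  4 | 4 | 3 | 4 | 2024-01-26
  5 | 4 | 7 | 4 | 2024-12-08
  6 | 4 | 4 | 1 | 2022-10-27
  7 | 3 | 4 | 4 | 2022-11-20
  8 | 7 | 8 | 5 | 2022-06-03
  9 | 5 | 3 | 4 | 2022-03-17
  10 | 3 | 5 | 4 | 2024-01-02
SELECT MAX(signup_year) FROM customers

Execution result:
2024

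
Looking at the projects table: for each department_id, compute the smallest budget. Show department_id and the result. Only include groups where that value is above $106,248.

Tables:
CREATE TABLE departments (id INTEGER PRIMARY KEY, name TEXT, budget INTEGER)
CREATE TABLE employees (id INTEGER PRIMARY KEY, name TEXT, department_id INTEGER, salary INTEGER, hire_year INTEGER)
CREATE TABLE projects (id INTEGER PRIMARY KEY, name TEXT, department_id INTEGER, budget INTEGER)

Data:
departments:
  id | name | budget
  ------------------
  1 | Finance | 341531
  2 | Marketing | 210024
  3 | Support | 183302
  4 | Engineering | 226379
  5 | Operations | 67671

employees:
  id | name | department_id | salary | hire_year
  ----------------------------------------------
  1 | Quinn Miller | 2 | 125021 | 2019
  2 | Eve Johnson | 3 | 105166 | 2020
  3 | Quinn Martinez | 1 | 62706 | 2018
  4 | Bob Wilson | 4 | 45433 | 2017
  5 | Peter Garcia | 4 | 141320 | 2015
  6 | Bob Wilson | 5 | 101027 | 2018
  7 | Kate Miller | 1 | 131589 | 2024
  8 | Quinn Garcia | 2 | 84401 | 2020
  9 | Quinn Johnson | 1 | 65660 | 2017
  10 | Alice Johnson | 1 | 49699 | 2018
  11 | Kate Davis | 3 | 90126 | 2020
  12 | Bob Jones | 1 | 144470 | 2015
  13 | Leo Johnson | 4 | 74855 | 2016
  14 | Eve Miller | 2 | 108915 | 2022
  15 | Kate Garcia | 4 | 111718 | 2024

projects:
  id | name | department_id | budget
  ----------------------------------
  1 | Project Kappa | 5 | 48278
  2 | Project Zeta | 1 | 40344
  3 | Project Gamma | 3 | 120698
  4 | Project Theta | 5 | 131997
SELECT department_id, MIN(budget) AS min_budget FROM projects GROUP BY department_id HAVING MIN(budget) > 106248

Execution result:
department_id | min_budget
3 | 120698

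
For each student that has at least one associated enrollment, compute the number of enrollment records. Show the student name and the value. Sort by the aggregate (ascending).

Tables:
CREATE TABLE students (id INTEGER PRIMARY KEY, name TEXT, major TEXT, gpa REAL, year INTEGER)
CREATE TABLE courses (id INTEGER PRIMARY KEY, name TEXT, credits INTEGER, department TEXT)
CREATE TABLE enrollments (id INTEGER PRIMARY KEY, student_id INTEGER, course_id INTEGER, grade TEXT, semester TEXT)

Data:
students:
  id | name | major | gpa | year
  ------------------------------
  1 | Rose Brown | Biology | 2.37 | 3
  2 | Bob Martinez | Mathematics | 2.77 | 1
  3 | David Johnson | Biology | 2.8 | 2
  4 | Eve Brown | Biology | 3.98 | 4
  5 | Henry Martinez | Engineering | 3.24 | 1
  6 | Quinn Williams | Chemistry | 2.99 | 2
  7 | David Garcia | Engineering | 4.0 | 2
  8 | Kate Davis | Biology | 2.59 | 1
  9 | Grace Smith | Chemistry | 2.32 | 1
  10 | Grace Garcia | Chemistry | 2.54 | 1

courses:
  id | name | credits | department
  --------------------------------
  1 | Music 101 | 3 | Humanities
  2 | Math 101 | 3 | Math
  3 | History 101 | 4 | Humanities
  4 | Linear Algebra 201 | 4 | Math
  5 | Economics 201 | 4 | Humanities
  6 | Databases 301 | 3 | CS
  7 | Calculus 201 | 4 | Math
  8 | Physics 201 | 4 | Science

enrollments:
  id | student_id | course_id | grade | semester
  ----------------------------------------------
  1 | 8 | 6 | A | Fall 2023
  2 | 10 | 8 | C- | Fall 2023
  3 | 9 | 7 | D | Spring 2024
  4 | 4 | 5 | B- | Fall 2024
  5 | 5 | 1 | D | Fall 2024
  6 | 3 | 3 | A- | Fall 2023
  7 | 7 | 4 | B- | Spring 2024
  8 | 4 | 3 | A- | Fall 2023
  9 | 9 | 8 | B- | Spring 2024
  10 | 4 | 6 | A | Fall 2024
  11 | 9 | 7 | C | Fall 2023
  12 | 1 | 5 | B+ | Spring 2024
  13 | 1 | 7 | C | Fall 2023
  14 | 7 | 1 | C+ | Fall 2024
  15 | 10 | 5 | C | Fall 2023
SELECT p.name, COUNT(*) AS n FROM enrollments c JOIN students p ON c.student_id = p.id GROUP BY p.id, p.name ORDER BY n ASC

Execution result:
name | n
David Johnson | 1
Henry Martinez | 1
Kate Davis | 1
Rose Brown | 2
David Garcia | 2
Grace Garcia | 2
Eve Brown | 3
Grace Smith | 3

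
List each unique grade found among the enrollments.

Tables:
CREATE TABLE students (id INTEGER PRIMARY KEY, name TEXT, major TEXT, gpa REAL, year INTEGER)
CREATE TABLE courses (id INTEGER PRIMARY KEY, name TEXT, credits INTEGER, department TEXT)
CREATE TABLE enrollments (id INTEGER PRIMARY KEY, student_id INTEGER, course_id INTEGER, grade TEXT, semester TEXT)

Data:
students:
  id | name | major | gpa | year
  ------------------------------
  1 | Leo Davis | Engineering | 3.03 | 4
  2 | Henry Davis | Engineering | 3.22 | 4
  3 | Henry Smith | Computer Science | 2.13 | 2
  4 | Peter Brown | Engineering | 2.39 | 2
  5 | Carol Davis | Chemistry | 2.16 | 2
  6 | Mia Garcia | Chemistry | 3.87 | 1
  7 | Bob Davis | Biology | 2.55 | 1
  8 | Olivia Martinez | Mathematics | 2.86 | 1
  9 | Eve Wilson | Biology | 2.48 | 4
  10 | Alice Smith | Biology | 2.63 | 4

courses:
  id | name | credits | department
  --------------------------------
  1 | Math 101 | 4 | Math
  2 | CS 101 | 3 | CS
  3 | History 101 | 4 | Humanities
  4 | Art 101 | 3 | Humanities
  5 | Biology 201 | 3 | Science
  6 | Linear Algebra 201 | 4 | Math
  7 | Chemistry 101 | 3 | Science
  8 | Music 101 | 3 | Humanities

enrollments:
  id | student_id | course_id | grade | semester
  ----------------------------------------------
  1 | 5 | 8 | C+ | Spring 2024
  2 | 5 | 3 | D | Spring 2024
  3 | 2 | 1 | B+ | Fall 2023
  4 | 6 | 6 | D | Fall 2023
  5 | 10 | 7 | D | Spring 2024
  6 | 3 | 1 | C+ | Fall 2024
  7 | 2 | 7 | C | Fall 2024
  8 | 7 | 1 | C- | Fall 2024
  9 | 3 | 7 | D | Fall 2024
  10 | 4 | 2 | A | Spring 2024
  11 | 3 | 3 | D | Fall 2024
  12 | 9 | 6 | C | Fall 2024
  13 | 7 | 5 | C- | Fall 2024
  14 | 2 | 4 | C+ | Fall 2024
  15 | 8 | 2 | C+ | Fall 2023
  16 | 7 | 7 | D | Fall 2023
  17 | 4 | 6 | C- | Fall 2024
SELECT DISTINCT grade FROM enrollments

Execution result:
grade
C+
D
B+
C
C-
A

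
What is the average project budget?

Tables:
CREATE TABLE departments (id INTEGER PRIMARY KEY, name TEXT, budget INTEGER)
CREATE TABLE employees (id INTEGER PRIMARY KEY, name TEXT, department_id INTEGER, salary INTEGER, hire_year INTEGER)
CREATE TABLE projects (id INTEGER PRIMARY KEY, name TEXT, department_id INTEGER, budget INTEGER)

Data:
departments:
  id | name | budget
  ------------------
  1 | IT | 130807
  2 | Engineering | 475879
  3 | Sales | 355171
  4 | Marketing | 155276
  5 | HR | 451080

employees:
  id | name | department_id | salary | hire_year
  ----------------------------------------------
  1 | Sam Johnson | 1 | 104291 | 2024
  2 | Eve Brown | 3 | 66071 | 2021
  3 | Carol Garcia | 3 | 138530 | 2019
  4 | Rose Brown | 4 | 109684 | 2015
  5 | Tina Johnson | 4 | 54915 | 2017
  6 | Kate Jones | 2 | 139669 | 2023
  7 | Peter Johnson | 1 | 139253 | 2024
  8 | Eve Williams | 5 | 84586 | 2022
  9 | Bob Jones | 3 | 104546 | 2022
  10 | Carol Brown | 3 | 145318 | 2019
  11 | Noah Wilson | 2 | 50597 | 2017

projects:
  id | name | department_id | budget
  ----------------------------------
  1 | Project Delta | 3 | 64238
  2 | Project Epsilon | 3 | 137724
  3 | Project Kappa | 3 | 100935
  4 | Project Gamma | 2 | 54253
SELECT AVG(budget) FROM projects

Execution result:
89287.50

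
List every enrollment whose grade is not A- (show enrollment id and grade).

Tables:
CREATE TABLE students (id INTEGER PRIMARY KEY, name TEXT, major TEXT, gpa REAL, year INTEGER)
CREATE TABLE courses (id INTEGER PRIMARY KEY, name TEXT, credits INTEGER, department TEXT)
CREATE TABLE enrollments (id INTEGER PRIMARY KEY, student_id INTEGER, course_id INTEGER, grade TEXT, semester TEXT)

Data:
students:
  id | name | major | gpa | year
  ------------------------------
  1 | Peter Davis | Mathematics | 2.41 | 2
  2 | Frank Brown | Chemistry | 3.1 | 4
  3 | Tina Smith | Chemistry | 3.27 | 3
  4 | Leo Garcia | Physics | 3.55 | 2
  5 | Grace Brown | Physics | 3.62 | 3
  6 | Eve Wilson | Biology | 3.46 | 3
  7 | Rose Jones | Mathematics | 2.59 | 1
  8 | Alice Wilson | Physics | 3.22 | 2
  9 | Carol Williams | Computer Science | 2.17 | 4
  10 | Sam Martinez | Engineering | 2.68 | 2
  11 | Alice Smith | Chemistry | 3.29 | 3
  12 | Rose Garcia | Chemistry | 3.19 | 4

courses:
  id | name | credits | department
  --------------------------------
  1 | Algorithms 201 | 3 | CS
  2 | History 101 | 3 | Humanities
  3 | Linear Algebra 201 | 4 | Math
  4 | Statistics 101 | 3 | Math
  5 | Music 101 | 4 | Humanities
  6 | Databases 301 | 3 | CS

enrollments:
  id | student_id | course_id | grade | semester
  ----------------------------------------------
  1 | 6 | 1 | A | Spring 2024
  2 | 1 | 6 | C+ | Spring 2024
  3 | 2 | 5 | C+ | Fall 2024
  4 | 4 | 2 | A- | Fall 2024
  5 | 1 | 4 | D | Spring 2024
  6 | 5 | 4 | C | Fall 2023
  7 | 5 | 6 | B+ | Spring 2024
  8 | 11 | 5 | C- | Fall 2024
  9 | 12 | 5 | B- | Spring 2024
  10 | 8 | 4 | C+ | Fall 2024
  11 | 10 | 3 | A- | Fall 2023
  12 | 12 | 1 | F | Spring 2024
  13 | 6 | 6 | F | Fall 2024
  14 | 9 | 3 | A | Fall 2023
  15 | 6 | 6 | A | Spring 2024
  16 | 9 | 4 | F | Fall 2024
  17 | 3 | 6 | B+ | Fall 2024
SELECT id, grade FROM enrollments WHERE grade <> 'A-'

Execution result:
id | grade
1 | A
2 | C+
3 | C+
5 | D
6 | C
7 | B+
8 | C-
9 | B-
10 | C+
12 | F
13 | F
14 | A
15 | A
16 | F
17 | B+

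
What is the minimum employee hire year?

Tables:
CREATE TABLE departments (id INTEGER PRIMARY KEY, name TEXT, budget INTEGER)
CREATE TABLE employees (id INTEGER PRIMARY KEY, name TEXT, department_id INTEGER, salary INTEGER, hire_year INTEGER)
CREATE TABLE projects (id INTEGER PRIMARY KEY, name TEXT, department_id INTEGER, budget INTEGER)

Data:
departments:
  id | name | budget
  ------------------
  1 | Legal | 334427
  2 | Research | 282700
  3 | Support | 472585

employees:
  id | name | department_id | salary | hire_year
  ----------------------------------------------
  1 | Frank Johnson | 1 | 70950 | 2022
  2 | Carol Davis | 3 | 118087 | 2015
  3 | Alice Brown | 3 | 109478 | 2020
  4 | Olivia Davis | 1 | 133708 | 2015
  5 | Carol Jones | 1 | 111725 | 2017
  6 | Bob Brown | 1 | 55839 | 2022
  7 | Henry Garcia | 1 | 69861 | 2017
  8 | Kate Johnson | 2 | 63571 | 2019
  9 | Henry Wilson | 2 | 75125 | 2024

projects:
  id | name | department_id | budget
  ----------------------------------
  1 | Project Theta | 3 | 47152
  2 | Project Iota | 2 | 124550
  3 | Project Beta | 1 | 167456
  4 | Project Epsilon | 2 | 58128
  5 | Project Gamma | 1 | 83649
SELECT MIN(hire_year) FROM employees

Execution result:
2015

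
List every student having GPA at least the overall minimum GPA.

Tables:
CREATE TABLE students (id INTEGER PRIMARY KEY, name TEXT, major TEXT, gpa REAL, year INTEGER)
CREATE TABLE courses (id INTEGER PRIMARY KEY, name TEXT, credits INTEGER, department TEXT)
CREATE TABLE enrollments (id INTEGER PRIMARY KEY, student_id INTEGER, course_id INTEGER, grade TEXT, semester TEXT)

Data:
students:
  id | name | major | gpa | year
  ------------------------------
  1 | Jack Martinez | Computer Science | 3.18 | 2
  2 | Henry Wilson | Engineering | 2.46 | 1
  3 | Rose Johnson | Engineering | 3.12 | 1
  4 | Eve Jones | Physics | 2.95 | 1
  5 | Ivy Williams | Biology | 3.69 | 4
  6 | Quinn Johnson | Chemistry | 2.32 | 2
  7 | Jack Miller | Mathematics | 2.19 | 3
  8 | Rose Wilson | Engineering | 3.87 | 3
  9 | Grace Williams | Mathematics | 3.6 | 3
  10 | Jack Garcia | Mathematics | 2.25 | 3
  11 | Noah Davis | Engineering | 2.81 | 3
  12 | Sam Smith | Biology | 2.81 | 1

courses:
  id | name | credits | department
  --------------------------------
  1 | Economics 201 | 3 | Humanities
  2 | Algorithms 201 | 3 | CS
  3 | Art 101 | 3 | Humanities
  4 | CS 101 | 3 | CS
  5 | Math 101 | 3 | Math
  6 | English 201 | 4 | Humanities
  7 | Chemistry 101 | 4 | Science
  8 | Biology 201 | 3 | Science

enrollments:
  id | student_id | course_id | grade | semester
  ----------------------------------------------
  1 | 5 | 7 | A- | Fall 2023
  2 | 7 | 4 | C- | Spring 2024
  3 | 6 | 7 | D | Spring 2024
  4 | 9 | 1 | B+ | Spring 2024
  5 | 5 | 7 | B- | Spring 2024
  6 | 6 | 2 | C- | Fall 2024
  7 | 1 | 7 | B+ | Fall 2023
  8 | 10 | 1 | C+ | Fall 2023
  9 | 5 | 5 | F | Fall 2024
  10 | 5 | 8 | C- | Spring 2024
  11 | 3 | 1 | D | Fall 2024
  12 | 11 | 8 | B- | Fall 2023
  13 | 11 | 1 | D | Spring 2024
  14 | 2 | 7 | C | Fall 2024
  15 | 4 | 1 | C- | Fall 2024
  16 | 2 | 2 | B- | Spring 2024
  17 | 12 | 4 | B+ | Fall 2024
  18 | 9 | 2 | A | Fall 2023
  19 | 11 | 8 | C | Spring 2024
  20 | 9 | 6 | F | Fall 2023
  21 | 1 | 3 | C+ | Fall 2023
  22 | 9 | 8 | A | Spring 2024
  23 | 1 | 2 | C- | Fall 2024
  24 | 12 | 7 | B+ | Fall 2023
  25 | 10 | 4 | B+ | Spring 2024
SELECT name, gpa FROM students WHERE gpa >= (SELECT MIN(gpa) FROM students)

Execution result:
name | gpa
Jack Martinez | 3.18
Henry Wilson | 2.46
Rose Johnson | 3.12
Eve Jones | 2.95
Ivy Williams | 3.69
Quinn Johnson | 2.32
Jack Miller | 2.19
Rose Wilson | 3.87
Grace Williams | 3.60
Jack Garcia | 2.25
Noah Davis | 2.81
Sam Smith | 2.81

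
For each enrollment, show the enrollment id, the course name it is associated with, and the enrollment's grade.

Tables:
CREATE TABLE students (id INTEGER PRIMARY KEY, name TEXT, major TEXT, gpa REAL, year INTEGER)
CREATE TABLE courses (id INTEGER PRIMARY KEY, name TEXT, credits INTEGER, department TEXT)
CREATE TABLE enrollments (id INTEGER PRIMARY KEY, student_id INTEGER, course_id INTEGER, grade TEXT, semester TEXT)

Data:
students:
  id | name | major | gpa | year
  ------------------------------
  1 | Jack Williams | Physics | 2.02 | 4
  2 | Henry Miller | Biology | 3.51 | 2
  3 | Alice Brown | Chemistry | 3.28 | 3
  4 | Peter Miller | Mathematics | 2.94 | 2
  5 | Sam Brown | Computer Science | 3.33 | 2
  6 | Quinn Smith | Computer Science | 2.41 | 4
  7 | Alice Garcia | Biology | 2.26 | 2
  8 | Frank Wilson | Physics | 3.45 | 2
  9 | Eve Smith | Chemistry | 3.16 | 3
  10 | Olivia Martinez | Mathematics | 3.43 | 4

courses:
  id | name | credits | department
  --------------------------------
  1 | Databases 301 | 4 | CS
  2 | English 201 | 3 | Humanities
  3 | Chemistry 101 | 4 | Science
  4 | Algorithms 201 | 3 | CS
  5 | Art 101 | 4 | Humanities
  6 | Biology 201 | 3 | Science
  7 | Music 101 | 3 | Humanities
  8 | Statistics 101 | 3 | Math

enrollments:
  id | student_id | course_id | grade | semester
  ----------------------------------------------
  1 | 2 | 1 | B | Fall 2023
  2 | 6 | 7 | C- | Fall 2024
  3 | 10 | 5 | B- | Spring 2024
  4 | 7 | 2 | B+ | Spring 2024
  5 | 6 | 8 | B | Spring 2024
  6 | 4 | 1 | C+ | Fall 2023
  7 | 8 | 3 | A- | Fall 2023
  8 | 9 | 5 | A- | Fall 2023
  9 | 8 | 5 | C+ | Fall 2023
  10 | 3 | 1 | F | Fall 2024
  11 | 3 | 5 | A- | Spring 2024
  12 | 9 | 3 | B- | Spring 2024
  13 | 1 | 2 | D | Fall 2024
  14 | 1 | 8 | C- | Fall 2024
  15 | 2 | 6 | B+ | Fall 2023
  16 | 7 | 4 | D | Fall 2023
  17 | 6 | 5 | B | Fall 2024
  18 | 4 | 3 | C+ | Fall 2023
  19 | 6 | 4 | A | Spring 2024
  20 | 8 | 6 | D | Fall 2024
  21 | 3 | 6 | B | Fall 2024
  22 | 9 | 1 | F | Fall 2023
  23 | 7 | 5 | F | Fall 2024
SELECT c.id, p.name AS course, c.grade FROM enrollments c JOIN courses p ON c.course_id = p.id

Execution result:
id | course | grade
1 | Databases 301 | B
2 | Music 101 | C-
3 | Art 101 | B-
4 | English 201 | B+
5 | Statistics 101 | B
6 | Databases 301 | C+
7 | Chemistry 101 | A-
8 | Art 101 | A-
9 | Art 101 | C+
10 | Databases 301 | F
11 | Art 101 | A-
12 | Chemistry 101 | B-
13 | English 201 | D
14 | Statistics 101 | C-
15 | Biology 201 | B+
16 | Algorithms 201 | D
17 | Art 101 | B
18 | Chemistry 101 | C+
19 | Algorithms 201 | A
20 | Biology 201 | D
21 | Biology 201 | B
22 | Databases 301 | F
23 | Art 101 | F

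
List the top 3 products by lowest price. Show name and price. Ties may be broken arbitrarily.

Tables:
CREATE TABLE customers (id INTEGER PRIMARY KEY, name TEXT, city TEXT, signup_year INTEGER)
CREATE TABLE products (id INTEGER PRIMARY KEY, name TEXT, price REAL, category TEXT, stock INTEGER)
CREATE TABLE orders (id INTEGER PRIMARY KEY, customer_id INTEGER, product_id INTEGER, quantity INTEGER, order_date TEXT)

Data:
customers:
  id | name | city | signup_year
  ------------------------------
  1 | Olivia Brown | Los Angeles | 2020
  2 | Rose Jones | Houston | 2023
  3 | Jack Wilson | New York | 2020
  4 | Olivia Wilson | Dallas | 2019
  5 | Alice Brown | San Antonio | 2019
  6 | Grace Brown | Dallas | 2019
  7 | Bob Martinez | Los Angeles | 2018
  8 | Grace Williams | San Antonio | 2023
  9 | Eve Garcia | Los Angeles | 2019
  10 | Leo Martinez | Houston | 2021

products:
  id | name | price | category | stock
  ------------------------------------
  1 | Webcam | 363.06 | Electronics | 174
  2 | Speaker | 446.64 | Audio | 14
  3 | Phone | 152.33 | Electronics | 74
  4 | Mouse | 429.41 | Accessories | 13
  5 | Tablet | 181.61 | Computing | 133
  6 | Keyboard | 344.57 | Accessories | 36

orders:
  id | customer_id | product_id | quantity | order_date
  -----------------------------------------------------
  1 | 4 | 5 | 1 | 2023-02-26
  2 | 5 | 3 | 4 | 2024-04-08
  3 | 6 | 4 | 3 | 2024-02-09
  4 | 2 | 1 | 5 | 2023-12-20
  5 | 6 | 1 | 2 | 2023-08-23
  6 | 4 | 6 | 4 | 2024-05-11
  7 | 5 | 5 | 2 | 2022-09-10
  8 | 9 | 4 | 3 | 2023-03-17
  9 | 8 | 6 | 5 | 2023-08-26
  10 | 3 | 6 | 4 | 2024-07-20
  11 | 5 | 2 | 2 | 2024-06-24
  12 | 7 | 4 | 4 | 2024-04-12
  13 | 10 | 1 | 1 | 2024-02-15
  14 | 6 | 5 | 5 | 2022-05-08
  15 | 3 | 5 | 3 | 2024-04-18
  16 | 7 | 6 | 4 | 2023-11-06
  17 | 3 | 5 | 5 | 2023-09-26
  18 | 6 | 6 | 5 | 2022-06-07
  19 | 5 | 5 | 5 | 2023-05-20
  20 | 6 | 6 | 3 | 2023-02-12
SELECT name, price FROM products ORDER BY price ASC LIMIT 3

Execution result:
name | price
Phone | 152.33
Tablet | 181.61
Keyboard | 344.57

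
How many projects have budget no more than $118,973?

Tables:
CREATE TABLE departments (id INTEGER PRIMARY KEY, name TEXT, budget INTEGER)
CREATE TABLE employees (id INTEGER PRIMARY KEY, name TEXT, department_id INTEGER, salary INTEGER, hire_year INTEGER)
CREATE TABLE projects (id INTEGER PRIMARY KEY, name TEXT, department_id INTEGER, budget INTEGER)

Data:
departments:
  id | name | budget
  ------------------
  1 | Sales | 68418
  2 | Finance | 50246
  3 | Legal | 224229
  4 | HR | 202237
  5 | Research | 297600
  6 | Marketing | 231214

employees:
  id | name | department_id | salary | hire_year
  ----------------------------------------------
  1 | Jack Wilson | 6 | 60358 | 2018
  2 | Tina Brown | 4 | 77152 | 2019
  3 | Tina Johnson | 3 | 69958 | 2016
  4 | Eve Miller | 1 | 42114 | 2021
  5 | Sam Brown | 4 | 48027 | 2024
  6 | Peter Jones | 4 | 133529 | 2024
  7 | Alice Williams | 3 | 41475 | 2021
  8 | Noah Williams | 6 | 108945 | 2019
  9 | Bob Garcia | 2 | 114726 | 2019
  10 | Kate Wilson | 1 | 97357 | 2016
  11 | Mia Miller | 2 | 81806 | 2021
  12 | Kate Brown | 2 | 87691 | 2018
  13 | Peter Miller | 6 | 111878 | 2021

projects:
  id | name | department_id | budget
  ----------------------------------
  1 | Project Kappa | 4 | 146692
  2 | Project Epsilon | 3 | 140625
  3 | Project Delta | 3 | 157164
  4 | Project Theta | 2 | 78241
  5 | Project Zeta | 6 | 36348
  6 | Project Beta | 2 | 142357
SELECT COUNT(*) FROM projects WHERE budget <= 118973

Execution result:
2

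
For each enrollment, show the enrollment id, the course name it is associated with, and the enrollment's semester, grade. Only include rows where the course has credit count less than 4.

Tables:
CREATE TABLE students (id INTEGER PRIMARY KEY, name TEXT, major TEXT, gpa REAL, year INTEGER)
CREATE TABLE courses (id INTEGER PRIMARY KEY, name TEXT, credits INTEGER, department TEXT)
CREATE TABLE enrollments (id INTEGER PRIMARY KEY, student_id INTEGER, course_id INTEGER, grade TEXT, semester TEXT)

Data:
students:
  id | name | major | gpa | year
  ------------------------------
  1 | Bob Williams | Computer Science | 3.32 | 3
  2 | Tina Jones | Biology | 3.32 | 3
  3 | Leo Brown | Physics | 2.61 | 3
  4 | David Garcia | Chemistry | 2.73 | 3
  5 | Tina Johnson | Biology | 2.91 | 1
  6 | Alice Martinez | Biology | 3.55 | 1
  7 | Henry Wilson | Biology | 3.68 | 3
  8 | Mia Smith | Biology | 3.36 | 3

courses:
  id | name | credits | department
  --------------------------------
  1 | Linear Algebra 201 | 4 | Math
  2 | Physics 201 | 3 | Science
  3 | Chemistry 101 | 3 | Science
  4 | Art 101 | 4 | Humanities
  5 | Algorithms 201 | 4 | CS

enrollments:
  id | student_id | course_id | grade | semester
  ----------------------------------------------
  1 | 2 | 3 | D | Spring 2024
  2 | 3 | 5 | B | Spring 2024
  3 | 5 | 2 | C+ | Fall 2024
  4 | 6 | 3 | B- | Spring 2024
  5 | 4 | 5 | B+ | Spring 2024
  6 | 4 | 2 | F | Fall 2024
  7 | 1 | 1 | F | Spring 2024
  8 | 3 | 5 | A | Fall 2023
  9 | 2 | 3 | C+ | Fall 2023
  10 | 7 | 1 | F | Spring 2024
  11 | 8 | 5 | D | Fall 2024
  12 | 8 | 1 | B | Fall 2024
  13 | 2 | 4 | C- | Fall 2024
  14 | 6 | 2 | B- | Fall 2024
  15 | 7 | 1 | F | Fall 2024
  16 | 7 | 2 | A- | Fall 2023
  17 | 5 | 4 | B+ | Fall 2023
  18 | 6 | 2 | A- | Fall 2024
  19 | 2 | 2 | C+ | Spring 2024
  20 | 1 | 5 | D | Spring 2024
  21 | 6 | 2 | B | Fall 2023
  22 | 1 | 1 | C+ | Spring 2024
SELECT c.id, p.name AS course, c.semester, c.grade FROM enrollments c JOIN courses p ON c.course_id = p.id WHERE p.credits < 4

Execution result:
id | course | semester | grade
1 | Chemistry 101 | Spring 2024 | D
3 | Physics 201 | Fall 2024 | C+
4 | Chemistry 101 | Spring 2024 | B-
6 | Physics 201 | Fall 2024 | F
9 | Chemistry 101 | Fall 2023 | C+
14 | Physics 201 | Fall 2024 | B-
16 | Physics 201 | Fall 2023 | A-
18 | Physics 201 | Fall 2024 | A-
19 | Physics 201 | Spring 2024 | C+
21 | Physics 201 | Fall 2023 | B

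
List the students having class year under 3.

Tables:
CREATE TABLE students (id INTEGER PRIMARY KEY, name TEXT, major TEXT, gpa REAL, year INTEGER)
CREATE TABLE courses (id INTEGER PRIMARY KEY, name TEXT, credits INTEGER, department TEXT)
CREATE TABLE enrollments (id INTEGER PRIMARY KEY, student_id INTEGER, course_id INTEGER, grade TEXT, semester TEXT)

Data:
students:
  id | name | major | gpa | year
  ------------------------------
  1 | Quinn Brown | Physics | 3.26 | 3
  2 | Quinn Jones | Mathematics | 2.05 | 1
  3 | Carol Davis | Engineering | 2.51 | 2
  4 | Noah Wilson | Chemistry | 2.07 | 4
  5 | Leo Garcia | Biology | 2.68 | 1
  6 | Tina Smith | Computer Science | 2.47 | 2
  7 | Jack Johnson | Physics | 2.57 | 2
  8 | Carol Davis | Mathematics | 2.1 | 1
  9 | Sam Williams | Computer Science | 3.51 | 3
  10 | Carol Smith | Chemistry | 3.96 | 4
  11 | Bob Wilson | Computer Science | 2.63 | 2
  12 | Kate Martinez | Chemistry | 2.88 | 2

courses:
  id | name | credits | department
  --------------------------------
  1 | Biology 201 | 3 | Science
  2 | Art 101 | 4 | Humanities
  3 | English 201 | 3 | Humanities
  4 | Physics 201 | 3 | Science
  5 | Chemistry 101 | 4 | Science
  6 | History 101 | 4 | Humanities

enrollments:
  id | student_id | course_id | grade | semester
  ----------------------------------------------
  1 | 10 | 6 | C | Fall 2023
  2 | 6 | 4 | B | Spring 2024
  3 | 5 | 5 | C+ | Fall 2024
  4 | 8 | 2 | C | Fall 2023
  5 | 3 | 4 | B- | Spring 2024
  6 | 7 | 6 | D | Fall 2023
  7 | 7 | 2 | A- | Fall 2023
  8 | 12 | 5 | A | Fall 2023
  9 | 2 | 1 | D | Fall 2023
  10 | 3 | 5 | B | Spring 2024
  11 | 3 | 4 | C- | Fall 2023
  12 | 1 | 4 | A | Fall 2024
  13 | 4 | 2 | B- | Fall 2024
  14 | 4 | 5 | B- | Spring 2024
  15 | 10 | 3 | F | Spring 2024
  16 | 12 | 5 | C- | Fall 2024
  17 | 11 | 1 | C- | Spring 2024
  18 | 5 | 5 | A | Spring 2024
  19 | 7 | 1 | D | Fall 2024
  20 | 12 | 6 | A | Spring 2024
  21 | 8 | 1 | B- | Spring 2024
SELECT name, year FROM students WHERE year < 3

Execution result:
name | year
Quinn Jones | 1
Carol Davis | 2
Leo Garcia | 1
Tina Smith | 2
Jack Johnson | 2
Carol Davis | 1
Bob Wilson | 2
Kate Martinez | 2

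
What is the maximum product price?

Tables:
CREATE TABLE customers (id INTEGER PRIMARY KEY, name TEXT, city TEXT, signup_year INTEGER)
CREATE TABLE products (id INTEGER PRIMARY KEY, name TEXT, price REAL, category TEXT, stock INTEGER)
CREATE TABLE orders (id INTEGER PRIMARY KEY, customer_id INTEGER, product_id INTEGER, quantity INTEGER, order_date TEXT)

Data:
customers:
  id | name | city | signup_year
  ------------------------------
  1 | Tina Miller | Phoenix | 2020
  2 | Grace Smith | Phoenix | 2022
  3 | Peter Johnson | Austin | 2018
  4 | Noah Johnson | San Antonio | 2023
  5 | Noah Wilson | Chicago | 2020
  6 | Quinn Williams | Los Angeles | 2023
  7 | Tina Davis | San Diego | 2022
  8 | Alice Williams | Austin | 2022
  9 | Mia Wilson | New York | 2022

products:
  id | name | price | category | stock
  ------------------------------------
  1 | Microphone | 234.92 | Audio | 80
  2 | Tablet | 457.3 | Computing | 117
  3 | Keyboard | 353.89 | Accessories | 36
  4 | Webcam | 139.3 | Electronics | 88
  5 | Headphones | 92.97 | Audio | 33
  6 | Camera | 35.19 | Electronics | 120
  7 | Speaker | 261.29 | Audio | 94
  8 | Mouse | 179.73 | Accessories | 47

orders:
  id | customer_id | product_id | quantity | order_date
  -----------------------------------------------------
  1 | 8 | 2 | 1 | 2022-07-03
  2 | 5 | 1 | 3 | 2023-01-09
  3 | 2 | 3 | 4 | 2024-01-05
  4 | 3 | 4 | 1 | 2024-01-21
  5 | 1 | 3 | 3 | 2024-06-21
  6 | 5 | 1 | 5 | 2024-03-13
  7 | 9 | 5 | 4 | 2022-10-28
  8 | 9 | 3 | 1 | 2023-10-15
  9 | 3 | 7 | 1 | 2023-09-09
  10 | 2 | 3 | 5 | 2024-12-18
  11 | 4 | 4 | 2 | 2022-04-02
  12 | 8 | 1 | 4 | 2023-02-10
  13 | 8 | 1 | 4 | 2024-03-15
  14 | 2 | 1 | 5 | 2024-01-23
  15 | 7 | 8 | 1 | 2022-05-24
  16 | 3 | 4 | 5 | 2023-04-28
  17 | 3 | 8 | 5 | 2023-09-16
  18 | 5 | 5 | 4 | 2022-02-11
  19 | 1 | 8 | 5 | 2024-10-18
SELECT MAX(price) FROM products

Execution result:
457.30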